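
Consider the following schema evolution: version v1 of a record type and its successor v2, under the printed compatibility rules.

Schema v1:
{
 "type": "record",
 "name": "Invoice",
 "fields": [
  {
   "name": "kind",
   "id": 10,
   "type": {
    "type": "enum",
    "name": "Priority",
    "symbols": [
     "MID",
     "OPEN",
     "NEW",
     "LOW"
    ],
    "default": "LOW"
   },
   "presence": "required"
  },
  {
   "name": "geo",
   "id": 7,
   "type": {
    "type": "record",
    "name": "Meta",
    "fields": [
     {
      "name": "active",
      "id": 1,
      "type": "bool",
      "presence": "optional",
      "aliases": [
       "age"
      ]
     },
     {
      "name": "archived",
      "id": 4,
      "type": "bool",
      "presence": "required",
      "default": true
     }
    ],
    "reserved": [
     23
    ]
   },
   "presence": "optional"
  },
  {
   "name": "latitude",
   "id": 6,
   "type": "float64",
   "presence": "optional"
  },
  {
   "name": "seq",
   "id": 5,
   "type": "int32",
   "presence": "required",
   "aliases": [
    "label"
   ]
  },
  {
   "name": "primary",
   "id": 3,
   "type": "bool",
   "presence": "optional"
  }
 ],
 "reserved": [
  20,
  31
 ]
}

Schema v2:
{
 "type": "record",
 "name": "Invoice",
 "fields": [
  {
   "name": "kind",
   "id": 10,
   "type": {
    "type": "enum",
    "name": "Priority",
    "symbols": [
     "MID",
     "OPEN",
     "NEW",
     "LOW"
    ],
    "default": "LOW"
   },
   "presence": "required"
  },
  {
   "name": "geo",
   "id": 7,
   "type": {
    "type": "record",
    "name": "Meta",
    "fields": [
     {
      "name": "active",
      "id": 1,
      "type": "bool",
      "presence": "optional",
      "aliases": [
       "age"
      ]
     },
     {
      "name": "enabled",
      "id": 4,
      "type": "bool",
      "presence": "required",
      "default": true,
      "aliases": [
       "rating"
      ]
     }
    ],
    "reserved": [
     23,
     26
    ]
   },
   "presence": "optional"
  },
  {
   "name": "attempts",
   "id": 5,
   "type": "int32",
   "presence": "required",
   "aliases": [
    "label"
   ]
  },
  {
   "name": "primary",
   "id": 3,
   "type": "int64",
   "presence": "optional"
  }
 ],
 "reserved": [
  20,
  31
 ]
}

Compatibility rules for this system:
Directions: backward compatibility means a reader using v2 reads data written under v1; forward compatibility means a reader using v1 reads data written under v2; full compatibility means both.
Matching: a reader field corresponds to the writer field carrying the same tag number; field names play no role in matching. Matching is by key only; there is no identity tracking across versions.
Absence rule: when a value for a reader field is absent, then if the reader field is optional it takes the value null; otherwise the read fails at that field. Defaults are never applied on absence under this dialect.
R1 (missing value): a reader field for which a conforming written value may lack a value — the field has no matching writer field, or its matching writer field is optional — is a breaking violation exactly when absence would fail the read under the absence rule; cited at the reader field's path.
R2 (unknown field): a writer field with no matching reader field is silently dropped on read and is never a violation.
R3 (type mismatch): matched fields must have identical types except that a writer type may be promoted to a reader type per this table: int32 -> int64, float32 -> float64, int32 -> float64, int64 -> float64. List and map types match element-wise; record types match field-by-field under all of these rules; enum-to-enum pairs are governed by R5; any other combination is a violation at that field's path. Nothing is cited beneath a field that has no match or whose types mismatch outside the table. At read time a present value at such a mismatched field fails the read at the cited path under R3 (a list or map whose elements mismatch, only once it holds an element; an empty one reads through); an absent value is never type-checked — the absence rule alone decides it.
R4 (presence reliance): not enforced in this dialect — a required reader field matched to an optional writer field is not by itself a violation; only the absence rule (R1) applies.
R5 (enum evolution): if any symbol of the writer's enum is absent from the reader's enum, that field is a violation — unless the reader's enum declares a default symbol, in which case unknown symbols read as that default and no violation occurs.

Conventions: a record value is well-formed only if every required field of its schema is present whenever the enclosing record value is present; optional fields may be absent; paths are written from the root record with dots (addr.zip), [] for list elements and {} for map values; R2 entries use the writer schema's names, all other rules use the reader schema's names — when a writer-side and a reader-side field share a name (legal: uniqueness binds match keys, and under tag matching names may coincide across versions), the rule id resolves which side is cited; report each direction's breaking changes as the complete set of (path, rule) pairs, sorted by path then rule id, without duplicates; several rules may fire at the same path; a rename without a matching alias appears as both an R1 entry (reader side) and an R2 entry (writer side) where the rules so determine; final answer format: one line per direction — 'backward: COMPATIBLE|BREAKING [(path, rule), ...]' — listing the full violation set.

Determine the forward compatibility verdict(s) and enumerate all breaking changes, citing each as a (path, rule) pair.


the writer's type comes first in each Invoice pair
checking forward for Invoice: reader v1 against writer v2:
  writer required, Priority -> Priority: reader kind maps from writer kind
  writer optional, Meta -> Meta: reader geo maps from writer geo
  latitude: no writer match
  writer required, int32 -> int32: reader seq maps from writer attempts
  writer optional, int64 -> bool: reader primary maps from writer primary
  writer optional, bool -> bool: reader geo.active maps from writer geo.active
  writer required, bool -> bool: reader geo.archived maps from writer geo.enabled
  violation R3 at primary
  forward on Invoice therefore BREAKING (1)
the rest of the Invoice diff is inert for this question:
  renamed field seq to attempts in record Invoice -> fires no rule on Invoice, leaving the asked answer as it is
  renamed field archived to enabled in record Meta -> fires no rule on Invoice, leaving the asked answer as it is
  removed field latitude from record Invoice -> fires no rule on Invoice, leaving the asked answer as it is

forward: BREAKING [(primary, R3)]


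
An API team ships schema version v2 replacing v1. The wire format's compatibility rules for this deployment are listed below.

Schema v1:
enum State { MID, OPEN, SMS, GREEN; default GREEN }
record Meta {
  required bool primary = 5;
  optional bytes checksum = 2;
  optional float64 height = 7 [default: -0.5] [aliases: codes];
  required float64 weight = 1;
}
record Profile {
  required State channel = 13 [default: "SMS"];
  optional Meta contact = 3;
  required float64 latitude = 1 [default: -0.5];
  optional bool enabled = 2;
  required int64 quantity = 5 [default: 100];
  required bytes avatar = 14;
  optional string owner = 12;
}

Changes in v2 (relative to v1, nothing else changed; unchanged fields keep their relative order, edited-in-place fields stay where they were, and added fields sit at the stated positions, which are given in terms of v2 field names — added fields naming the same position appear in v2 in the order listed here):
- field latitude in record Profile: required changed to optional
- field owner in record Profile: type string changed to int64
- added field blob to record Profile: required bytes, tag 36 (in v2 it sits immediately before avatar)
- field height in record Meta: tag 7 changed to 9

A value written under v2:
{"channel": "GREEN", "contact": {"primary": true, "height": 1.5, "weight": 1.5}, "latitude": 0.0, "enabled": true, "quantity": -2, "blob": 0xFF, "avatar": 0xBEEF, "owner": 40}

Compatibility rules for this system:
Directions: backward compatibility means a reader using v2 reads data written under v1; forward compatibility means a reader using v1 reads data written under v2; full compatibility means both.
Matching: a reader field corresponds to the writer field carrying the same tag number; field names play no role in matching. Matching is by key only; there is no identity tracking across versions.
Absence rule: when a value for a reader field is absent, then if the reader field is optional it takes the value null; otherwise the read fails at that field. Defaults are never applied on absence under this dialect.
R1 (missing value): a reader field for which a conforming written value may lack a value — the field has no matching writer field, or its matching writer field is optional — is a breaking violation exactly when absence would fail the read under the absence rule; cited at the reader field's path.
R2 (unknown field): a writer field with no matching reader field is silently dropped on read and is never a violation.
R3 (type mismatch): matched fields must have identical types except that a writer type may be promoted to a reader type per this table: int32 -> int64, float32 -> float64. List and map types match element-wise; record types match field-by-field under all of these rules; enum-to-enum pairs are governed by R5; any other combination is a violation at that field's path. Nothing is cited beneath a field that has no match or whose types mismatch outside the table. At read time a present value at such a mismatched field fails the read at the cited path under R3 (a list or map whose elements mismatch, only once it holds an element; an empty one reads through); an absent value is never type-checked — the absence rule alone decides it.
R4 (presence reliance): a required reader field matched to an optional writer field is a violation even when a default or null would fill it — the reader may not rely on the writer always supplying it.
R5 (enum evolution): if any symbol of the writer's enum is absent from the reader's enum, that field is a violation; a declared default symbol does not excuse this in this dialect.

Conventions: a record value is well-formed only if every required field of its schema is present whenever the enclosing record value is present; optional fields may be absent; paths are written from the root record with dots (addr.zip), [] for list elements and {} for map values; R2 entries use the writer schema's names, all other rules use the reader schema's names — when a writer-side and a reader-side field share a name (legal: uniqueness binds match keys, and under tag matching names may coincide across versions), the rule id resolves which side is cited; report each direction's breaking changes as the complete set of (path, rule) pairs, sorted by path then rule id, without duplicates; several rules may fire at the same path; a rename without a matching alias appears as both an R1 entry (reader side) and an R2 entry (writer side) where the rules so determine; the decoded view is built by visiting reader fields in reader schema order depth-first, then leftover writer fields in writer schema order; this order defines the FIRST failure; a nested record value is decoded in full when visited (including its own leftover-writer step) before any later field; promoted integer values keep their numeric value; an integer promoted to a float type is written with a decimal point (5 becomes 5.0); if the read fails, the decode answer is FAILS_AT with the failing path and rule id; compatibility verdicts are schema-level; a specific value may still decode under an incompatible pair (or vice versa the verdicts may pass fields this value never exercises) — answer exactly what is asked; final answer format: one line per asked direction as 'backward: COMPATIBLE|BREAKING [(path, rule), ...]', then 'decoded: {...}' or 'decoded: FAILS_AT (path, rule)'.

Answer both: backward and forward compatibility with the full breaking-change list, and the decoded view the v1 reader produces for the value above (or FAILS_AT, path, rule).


backward: BREAKING [(blob, R1), (owner, R3)]; forward: BREAKING [(latitude, R1), (latitude, R4), (owner, R3)]; decoded: FAILS_AT (owner, R3)

arrows below run writer -> reader for Profile
backward on Profile — v2 reading data written by v1:
  channel: State -> State, writer required; from channel
  contact: Meta -> Meta, writer optional; from contact
  latitude: float64 -> float64, writer required; from latitude
  enabled: bool -> bool, writer optional; from enabled
  quantity: int64 -> int64, writer required; from quantity
  blob has no writer counterpart
  avatar: bytes -> bytes, writer required; from avatar
  owner: string -> int64, writer optional; from owner
  contact.primary: bool -> bool, writer required; from contact.primary
  contact.checksum: bytes -> bytes, writer optional; from contact.checksum
  contact.height has no writer counterpart
  contact.weight: float64 -> float64, writer required; from contact.weight
  contact.height (writer side), unknown to reader
  breaking: (blob, R1)
  breaking: (owner, R3)
  backward on Profile therefore BREAKING (2)
forward on Profile — v1 reading data written by v2:
  channel: State -> State, writer required; from channel
  contact: Meta -> Meta, writer optional; from contact
  latitude: float64 -> float64, writer optional; from latitude
  enabled: bool -> bool, writer optional; from enabled
  quantity: int64 -> int64, writer required; from quantity
  avatar: bytes -> bytes, writer required; from avatar
  owner: int64 -> string, writer optional; from owner
  blob (writer side), unknown to reader
  contact.primary: bool -> bool, writer required; from contact.primary
  contact.checksum: bytes -> bytes, writer optional; from contact.checksum
  contact.height has no writer counterpart
  contact.weight: float64 -> float64, writer required; from contact.weight
  contact.height (writer side), unknown to reader
  breaking: (latitude, R1)
  breaking: (latitude, R4)
  breaking: (owner, R3)
  forward on Profile therefore BREAKING (3)
migrating the Profile value to v1:
  channel := "GREEN"
  contact.primary := true
  contact.checksum := null (absent, optional -> null)
  contact.height := null (absent, optional -> null)
  contact.weight := 1.5
  writer contact.height: unknown -> dropped
  latitude := 0.0
  enabled := true
  quantity := -2
  avatar := 0xBEEF
  read fails at owner under R3
  => FAILS_AT (owner, R3)


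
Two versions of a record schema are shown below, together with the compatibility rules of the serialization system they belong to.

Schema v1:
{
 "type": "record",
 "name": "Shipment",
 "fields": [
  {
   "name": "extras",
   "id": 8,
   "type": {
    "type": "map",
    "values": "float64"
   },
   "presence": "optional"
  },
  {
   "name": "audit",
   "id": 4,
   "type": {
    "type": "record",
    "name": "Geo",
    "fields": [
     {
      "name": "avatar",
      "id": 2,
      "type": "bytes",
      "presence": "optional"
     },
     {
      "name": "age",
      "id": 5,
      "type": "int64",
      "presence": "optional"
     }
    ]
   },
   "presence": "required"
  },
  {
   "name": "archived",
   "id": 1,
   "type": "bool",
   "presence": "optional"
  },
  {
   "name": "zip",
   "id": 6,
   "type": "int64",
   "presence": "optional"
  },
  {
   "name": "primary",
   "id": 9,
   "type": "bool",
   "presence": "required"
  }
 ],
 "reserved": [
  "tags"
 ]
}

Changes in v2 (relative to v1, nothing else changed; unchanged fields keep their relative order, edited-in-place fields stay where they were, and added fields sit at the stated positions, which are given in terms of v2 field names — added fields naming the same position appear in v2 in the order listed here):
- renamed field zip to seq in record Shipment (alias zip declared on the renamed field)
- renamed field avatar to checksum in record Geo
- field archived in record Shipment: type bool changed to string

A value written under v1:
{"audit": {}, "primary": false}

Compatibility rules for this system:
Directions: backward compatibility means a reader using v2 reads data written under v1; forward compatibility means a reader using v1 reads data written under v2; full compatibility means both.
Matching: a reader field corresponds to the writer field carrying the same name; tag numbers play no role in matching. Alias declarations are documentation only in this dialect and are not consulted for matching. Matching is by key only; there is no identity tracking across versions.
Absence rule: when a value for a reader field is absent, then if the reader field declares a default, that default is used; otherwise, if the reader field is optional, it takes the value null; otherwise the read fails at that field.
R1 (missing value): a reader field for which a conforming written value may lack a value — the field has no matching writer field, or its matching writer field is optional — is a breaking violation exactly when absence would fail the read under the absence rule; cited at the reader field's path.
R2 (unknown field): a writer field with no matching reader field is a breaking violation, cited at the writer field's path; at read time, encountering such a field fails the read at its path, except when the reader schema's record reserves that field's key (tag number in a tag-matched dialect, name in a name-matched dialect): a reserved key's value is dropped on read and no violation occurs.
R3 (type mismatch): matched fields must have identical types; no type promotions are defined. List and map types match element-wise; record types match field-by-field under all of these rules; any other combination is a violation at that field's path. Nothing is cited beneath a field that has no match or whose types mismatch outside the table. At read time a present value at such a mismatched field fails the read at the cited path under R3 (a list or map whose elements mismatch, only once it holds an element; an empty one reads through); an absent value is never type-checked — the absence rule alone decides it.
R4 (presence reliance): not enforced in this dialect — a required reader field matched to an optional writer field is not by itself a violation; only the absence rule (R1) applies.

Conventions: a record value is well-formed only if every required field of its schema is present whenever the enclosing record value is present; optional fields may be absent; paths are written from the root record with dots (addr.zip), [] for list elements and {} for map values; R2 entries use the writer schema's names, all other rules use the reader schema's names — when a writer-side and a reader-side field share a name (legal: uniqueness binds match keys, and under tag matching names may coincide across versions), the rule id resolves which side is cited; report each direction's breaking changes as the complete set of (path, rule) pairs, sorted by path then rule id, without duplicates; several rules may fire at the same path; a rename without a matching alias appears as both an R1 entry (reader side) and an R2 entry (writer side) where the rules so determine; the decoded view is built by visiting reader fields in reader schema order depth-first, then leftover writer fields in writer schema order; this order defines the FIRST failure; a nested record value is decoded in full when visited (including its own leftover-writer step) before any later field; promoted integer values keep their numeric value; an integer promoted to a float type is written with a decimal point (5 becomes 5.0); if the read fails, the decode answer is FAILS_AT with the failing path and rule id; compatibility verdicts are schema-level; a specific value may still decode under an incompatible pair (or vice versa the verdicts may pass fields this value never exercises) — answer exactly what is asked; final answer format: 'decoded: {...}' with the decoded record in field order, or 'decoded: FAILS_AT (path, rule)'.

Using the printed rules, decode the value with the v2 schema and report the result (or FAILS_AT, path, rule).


decoded: {"extras": null, "audit": {"checksum": null, "age": null}, "archived": null, "seq": null, "primary": false}

the writer's type comes first in each Shipment pair
decode (reader v2):
  extras := null (not supplied -> null)
  audit.checksum := null (not supplied -> null)
  audit.age := null (not supplied -> null)
  archived := null (not supplied -> null)
  seq := null (not supplied -> null)
  primary := false
  => decoded: {"extras": null, "audit": {"checksum": null, "age": null}, "archived": null, "seq": null, "primary": false}
remaining Shipment differences; none change what is asked:
  field archived in record Shipment: type bool changed to string -> a verdict-level change on Shipment — the shown value reads the same


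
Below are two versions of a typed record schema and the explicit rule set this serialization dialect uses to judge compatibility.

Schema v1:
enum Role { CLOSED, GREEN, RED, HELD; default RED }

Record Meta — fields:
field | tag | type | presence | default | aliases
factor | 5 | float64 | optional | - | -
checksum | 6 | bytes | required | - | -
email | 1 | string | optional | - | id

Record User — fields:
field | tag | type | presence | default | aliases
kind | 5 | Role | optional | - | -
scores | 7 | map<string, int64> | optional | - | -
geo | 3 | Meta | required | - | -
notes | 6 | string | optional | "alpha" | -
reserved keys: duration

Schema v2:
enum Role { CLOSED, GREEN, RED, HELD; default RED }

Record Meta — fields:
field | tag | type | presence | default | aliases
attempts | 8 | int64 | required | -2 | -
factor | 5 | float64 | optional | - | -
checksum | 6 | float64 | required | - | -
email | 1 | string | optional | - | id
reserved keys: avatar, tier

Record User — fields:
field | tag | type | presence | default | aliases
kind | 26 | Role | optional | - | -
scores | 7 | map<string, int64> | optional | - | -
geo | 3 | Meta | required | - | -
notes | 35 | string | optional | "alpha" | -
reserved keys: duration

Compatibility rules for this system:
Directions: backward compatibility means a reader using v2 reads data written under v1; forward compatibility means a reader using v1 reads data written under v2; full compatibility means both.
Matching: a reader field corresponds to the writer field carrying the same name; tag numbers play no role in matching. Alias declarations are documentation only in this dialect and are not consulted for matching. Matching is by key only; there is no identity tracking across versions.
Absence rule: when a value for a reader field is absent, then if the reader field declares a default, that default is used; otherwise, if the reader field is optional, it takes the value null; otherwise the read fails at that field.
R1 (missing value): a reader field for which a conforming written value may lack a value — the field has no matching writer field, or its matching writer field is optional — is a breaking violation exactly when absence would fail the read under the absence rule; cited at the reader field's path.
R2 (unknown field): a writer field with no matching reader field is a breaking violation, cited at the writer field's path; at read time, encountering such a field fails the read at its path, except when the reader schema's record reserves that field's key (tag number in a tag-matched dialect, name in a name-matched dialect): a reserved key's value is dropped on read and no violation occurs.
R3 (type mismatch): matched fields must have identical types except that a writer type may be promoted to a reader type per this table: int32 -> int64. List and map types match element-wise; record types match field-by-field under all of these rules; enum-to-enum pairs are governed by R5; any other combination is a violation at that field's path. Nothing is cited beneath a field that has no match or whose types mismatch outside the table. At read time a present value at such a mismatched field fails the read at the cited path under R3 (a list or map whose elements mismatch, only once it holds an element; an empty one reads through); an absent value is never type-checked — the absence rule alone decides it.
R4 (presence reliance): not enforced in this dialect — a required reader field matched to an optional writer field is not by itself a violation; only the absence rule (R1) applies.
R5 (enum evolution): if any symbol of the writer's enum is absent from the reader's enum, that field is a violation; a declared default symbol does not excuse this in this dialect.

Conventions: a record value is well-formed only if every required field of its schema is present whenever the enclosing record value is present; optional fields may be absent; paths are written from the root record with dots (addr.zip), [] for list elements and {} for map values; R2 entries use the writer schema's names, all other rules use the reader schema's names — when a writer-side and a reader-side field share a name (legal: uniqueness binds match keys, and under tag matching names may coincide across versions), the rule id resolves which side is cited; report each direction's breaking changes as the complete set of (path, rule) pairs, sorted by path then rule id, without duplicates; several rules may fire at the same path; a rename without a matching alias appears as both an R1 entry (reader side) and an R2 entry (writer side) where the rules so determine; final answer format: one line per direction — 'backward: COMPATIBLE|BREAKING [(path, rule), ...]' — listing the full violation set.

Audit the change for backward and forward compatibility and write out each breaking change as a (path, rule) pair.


backward: BREAKING [(geo.checksum, R3)]; forward: BREAKING [(geo.attempts, R2), (geo.checksum, R3)]

each type pair in User: writer, then reader
backward on User — v2 reading data written by v1:
  kind <- kind (Role -> Role, writer optional)
  scores <- scores (map<string, int64> -> map<string, int64>, writer optional)
  geo <- geo (Meta -> Meta, writer required)
  notes <- notes (string -> string, writer optional)
  geo.attempts has no writer counterpart
  geo.factor <- geo.factor (float64 -> float64, writer optional)
  geo.checksum <- geo.checksum (bytes -> float64, writer required)
  geo.email <- geo.email (string -> string, writer optional)
  violation R3 at geo.checksum
  => 1 violation(s): backward is BREAKING for User
forward on User — v1 reading data written by v2:
  kind <- kind (Role -> Role, writer optional)
  scores <- scores (map<string, int64> -> map<string, int64>, writer optional)
  geo <- geo (Meta -> Meta, writer required)
  notes <- notes (string -> string, writer optional)
  geo.factor <- geo.factor (float64 -> float64, writer optional)
  geo.checksum <- geo.checksum (float64 -> bytes, writer required)
  geo.email <- geo.email (string -> string, writer optional)
  geo.attempts (writer side), unknown to reader
  violation R2 at geo.attempts
  violation R3 at geo.checksum
  => 2 violation(s): forward is BREAKING for User


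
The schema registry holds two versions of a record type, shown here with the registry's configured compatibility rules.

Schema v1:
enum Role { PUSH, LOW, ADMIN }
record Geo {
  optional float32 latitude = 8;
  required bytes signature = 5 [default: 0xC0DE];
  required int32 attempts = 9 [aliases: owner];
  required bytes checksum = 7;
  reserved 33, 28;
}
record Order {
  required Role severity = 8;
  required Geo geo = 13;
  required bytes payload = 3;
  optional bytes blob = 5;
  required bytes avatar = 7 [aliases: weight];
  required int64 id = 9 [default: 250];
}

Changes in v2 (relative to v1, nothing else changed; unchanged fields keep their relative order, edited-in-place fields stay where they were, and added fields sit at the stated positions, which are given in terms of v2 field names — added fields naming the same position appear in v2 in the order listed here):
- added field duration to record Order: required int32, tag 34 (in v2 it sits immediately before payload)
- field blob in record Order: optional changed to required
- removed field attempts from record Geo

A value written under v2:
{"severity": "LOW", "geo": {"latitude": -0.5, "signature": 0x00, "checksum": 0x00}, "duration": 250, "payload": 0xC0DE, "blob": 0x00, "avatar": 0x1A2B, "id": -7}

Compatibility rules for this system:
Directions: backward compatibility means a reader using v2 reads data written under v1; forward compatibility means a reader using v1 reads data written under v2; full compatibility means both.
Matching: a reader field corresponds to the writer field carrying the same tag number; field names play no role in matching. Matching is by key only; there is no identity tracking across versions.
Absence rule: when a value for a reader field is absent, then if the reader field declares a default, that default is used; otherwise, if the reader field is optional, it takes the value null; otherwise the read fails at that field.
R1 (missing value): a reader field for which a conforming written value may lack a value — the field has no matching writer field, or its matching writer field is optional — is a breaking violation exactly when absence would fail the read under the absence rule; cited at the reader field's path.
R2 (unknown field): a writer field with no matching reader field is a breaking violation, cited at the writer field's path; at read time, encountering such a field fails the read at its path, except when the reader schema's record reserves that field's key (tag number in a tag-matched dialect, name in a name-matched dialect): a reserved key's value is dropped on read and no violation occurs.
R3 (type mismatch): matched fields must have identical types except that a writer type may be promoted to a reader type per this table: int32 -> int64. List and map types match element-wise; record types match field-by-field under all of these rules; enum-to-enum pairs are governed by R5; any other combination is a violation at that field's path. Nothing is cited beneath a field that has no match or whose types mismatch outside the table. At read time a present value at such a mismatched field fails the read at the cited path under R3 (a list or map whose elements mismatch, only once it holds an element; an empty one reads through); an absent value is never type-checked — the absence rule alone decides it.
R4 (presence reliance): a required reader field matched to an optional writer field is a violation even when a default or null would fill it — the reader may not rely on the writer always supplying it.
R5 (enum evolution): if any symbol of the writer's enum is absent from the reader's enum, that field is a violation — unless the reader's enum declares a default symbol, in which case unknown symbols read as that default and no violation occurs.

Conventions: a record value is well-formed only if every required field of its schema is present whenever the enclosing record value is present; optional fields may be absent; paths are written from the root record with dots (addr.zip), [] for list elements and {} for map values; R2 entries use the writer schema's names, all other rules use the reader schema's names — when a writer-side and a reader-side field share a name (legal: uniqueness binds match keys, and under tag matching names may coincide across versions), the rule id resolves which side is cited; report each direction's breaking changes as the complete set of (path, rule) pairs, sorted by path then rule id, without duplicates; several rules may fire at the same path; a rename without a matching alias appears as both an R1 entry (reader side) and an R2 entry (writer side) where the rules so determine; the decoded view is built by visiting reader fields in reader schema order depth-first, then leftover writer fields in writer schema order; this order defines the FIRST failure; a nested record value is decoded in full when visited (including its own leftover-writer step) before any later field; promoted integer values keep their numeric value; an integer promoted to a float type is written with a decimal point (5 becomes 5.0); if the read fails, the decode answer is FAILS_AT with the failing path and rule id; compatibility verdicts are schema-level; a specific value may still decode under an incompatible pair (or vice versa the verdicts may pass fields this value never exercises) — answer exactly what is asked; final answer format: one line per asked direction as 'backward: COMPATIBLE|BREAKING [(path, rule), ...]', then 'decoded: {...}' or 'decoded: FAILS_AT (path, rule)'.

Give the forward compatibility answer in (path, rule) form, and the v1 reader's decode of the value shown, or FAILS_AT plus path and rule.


forward: BREAKING [(duration, R2), (geo.attempts, R1)]; decoded: FAILS_AT (geo.attempts, R1)

the writer's type comes first in each Order pair
forward analysis of Order with v1 as reader and v2 as writer:
  writer required, Role -> Role: reader severity maps from writer severity
  writer required, Geo -> Geo: reader geo maps from writer geo
  writer required, bytes -> bytes: reader payload maps from writer payload
  writer required, bytes -> bytes: reader blob maps from writer blob
  writer required, bytes -> bytes: reader avatar maps from writer avatar
  writer required, int64 -> int64: reader id maps from writer id
  writer duration: unknown to reader
  writer optional, float32 -> float32: reader geo.latitude maps from writer geo.latitude
  writer required, bytes -> bytes: reader geo.signature maps from writer geo.signature
  no writer field matches reader geo.attempts
  writer required, bytes -> bytes: reader geo.checksum maps from writer geo.checksum
  breaking: (duration, R2)
  breaking: (geo.attempts, R1)
  => forward verdict for Order: BREAKING, 2 violation(s)
decode (reader v1):
  severity := "LOW"
  geo.latitude := -0.5
  geo.signature := 0x00
  read fails at geo.attempts under R1 (no fill)
  => FAILS_AT (geo.attempts, R1)
the rest of the Order diff is inert for this question:
  field blob in record Order: optional changed to required -> matters only for Order's backward compatibility — outside the asked direction


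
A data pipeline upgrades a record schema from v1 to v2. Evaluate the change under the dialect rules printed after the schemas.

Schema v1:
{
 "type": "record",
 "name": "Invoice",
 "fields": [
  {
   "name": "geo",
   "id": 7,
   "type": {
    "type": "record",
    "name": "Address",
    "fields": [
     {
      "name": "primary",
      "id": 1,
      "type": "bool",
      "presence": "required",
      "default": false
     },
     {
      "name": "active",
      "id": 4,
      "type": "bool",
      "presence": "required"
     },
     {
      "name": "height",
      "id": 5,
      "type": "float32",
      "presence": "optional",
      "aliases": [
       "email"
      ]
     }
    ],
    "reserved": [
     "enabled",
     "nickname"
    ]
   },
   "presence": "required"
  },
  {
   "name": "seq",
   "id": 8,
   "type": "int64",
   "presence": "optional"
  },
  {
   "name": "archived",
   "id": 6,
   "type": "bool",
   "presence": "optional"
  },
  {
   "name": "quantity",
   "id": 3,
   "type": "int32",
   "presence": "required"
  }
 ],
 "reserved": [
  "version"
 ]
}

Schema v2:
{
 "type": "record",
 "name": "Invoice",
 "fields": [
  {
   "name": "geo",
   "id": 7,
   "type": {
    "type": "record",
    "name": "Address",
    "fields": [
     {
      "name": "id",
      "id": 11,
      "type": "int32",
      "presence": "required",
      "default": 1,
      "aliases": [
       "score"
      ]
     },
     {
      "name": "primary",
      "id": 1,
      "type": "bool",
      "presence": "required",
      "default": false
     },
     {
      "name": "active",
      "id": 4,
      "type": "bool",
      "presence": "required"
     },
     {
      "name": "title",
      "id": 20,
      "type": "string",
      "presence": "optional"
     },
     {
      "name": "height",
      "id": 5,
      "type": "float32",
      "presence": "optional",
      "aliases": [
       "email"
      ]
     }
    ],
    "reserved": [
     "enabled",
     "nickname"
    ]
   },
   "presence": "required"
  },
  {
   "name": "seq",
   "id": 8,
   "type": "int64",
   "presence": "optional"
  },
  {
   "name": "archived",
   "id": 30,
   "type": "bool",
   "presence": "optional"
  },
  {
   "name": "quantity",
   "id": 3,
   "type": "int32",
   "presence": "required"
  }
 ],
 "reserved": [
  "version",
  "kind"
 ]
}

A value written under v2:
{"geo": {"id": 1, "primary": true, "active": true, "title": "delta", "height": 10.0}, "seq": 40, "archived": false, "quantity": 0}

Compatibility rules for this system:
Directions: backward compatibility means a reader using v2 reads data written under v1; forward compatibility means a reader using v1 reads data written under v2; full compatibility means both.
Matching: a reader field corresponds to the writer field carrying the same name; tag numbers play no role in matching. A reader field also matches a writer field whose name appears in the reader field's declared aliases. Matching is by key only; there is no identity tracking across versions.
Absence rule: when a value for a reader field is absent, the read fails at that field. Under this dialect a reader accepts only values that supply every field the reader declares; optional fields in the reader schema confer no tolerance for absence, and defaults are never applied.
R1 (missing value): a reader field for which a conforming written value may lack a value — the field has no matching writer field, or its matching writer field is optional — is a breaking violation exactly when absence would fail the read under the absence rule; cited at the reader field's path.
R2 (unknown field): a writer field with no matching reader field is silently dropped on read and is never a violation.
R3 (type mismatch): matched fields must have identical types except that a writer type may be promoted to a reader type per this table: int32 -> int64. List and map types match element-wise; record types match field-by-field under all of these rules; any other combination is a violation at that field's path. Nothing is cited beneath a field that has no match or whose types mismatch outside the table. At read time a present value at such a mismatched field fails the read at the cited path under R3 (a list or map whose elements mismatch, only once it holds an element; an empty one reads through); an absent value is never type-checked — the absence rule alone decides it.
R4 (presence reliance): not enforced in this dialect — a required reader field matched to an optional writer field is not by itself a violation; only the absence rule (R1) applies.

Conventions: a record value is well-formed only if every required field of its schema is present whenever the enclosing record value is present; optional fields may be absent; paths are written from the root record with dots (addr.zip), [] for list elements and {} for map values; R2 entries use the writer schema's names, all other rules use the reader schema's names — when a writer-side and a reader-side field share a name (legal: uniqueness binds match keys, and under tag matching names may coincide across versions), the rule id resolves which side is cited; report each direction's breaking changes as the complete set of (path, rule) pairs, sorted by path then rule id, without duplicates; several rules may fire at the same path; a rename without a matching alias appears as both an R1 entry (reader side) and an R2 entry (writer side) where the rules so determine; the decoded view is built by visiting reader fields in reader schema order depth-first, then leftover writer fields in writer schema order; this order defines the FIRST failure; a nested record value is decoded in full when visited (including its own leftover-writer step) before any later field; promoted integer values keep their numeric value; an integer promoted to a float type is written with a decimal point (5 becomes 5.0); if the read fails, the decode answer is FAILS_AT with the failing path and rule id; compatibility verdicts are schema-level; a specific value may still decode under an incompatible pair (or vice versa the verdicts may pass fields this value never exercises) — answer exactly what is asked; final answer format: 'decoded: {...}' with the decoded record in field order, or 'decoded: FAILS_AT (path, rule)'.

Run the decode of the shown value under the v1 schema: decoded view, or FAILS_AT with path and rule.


each type pair in Invoice: writer, then reader
migrating the Invoice value to v1:
  geo.primary := true
  geo.active := true
  geo.height := 10.0
  writer geo.id: no reader field; dropped
  writer geo.title: no reader field; dropped
  seq := 40
  archived := false
  quantity := 0
  => decoded: {"geo": {"primary": true, "active": true, "height": 10.0}, "seq": 40, "archived": false, "quantity": 0}
the rest of the Invoice diff is inert for this question:
  field archived in record Invoice: tag 6 changed to 30 -> fires no rule on Invoice under this dialect and leaves the result unchanged
  added field title to record Address: optional string, tag 20 (in v2 it sits immediately before height) -> a verdict-level change on Invoice — the shown value reads the same
  added field id to record Address: required int32, tag 11, default 1 (in v2 it sits immediately before primary) -> a verdict-level change on Invoice — the shown value reads the same

decoded: {"geo": {"primary": true, "active": true, "height": 10.0}, "seq": 40, "archived": false, "quantity": 0}
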